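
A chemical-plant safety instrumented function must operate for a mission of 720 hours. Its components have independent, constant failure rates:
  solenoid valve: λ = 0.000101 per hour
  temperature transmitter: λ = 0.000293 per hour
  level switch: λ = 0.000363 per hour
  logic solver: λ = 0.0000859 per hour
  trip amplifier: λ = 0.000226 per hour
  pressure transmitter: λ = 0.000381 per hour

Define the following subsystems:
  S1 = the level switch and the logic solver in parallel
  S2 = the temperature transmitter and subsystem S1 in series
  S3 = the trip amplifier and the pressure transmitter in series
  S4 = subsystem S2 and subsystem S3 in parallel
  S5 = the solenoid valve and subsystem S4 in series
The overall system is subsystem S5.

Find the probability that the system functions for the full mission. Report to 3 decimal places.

R(solenoid valve) = exp(−0.000101 × 720) = 0.92986
R(temperature transmitter) = exp(−0.000293 × 720) = 0.80981
R(level switch) = exp(−0.000363 × 720) = 0.77000
R(logic solver) = exp(−0.0000859 × 720) = 0.94003
R(trip amplifier) = exp(−0.000226 × 720) = 0.84983
R(pressure transmitter) = exp(−0.000381 × 720) = 0.76009
Parallel (level switch and logic solver): 1 − (1 − 0.77000)(1 − 0.94003) = 0.98621
Series (temperature transmitter and [0.98621]): 0.80981 × 0.98621 = 0.79864
Series (trip amplifier and pressure transmitter): 0.84983 × 0.76009 = 0.64595
Parallel ([0.79864] and [0.64595]): 1 − (1 − 0.79864)(1 − 0.64595) = 0.92871
Series (solenoid valve and [0.92871]): 0.92986 × 0.92871 = 0.864

0.864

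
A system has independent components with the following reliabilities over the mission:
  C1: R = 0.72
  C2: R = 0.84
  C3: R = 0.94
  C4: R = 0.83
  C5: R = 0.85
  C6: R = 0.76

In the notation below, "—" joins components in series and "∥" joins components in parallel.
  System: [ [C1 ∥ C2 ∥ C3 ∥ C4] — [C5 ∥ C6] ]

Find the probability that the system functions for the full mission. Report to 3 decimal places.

0.964

Parallel (C1, C2, C3, and C4): 1 − (1 − 0.72000)(1 − 0.84000)(1 − 0.94000)(1 − 0.83000) = 0.99954
Parallel (C5 and C6): 1 − (1 − 0.85000)(1 − 0.76000) = 0.96400
Series ([0.99954] and [0.96400]): 0.99954 × 0.96400 = 0.964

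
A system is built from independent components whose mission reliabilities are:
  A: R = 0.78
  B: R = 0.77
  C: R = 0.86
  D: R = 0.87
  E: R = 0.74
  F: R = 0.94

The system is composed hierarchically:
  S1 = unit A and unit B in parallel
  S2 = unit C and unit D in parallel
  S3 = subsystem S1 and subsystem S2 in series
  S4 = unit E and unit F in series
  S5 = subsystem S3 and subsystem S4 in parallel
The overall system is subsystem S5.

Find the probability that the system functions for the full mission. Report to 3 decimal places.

Parallel (A and B): 1 − (1 − 0.78000)(1 − 0.77000) = 0.94940
Parallel (C and D): 1 − (1 − 0.86000)(1 − 0.87000) = 0.98180
Series ([0.94940] and [0.98180]): 0.94940 × 0.98180 = 0.93212
Series (E and F): 0.74000 × 0.94000 = 0.69560
Parallel ([0.93212] and [0.69560]): 1 − (1 − 0.93212)(1 − 0.69560) = 0.979

0.979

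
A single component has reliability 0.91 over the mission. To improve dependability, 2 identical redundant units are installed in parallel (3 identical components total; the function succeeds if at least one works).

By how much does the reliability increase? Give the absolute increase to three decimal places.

0.089

R_before = 0.91
R_after = 1 − (1 − 0.91)^3 = 0.999
ΔR = 0.999 − 0.91 = 0.089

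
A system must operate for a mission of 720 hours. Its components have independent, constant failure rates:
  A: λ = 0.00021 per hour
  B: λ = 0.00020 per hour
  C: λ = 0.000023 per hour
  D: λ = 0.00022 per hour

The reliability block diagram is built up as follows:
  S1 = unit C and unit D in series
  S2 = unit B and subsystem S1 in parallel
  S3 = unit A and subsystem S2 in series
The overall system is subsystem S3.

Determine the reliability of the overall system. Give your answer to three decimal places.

R(A) = exp(−0.00021 × 720) = 0.85968
R(B) = exp(−0.00020 × 720) = 0.86589
R(C) = exp(−0.000023 × 720) = 0.98358
R(D) = exp(−0.00022 × 720) = 0.85351
Series (C and D): 0.98358 × 0.85351 = 0.83950
Parallel (B and [0.83950]): 1 − (1 − 0.86589)(1 − 0.83950) = 0.97848
Series (A and [0.97848]): 0.85968 × 0.97848 = 0.841

0.841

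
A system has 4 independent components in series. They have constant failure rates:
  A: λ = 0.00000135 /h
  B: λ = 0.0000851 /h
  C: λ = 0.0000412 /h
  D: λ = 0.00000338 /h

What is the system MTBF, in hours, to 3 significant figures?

Series of exponential components: λ_sys = Σ λ_i
λ_sys = 0.00000135 + 0.0000851 + 0.0000412 + 0.00000338 = 1.3103e-04 /h
MTBF = 1 / λ_sys = 7630 h

7630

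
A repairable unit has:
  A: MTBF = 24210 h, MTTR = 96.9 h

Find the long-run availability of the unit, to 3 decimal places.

0.996

A(A) = MTBF/(MTBF+MTTR) = 24210/(24210+96.9) = 0.996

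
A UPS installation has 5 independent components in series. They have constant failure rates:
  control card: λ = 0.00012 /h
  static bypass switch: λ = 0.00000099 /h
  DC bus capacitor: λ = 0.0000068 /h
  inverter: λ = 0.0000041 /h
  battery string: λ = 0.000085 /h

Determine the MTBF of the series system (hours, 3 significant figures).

Series of exponential components: λ_sys = Σ λ_i
λ_sys = 0.00012 + 0.00000099 + 0.0000068 + 0.0000041 + 0.000085 = 2.1689e-04 /h
MTBF = 1 / λ_sys = 4610 h

4610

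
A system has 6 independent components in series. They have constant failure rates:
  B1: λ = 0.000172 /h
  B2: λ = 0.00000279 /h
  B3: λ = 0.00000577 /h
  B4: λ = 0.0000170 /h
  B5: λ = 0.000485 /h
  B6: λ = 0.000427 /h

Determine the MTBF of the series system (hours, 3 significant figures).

Series of exponential components: λ_sys = Σ λ_i
λ_sys = 0.000172 + 0.00000279 + 0.00000577 + 0.0000170 + 0.000485 + 0.000427 = 1.1096e-03 /h
MTBF = 1 / λ_sys = 901 h

901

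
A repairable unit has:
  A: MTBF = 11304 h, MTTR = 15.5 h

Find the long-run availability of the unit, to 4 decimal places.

A(A) = MTBF/(MTBF+MTTR) = 11304/(11304+15.5) = 0.9986

0.9986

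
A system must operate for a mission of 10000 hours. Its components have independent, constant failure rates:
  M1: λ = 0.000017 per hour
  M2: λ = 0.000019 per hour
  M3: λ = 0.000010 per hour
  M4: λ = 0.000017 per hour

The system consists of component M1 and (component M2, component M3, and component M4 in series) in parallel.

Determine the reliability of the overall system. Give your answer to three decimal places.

R(M1) = exp(−0.000017 × 10000) = 0.84366
R(M2) = exp(−0.000019 × 10000) = 0.82696
R(M3) = exp(−0.000010 × 10000) = 0.90484
R(M4) = exp(−0.000017 × 10000) = 0.84366
Series (M2, M3, and M4): 0.82696 × 0.90484 × 0.84366 = 0.63128
Parallel (M1 and [0.63128]): 1 − (1 − 0.84366)(1 − 0.63128) = 0.942

0.942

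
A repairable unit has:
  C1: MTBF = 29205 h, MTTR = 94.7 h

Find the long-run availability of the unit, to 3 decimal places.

0.997

A(C1) = MTBF/(MTBF+MTTR) = 29205/(29205+94.7) = 0.997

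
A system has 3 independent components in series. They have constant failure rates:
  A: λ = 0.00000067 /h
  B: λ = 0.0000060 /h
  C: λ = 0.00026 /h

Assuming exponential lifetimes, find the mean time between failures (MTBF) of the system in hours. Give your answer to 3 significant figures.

Series of exponential components: λ_sys = Σ λ_i
λ_sys = 0.00000067 + 0.0000060 + 0.00026 = 2.6667e-04 /h
MTBF = 1 / λ_sys = 3750 h

3750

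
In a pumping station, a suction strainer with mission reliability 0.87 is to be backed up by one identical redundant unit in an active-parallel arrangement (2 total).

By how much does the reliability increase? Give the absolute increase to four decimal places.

R_before = 0.87
R_after = 1 − (1 − 0.87)^2 = 0.9831
ΔR = 0.9831 − 0.87 = 0.1131

0.1131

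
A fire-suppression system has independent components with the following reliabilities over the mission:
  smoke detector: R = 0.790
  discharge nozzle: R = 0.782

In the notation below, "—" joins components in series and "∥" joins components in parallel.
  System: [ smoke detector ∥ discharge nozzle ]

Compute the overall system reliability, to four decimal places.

0.9542

Parallel (smoke detector and discharge nozzle): 1 − (1 − 0.790000)(1 − 0.782000) = 0.9542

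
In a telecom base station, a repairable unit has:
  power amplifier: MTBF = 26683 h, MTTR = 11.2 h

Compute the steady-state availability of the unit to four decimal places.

0.9996

A(power amplifier) = MTBF/(MTBF+MTTR) = 26683/(26683+11.2) = 0.9996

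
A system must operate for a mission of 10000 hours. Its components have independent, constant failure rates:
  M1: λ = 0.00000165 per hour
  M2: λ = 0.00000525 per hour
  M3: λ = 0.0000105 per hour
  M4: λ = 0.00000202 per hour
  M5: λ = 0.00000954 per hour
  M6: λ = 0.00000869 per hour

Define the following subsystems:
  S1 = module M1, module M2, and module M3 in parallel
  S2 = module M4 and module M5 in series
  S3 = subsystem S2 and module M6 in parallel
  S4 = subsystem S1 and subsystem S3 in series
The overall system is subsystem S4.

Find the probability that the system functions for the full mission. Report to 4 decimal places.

R(M1) = exp(−0.00000165 × 10000) = 0.983635
R(M2) = exp(−0.00000525 × 10000) = 0.948854
R(M3) = exp(−0.0000105 × 10000) = 0.900325
R(M4) = exp(−0.00000202 × 10000) = 0.980003
R(M5) = exp(−0.00000954 × 10000) = 0.909009
R(M6) = exp(−0.00000869 × 10000) = 0.916769
Parallel (M1, M2, and M3): 1 − (1 − 0.983635)(1 − 0.948854)(1 − 0.900325) = 0.999917
Series (M4 and M5): 0.980003 × 0.909009 = 0.890832
Parallel ([0.890832] and M6): 1 − (1 − 0.890832)(1 − 0.916769) = 0.990914
Series ([0.999917] and [0.990914]): 0.999917 × 0.990914 = 0.9908

0.9908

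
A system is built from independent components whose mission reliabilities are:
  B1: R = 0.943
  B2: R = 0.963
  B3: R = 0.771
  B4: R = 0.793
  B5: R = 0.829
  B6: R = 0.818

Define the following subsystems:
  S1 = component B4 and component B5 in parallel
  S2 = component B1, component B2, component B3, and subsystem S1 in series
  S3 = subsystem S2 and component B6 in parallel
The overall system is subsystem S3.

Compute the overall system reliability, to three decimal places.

Parallel (B4 and B5): 1 − (1 − 0.79300)(1 − 0.82900) = 0.96460
Series (B1, B2, B3, and [0.96460]): 0.94300 × 0.96300 × 0.77100 × 0.96460 = 0.67537
Parallel ([0.67537] and B6): 1 − (1 − 0.67537)(1 − 0.81800) = 0.941

0.941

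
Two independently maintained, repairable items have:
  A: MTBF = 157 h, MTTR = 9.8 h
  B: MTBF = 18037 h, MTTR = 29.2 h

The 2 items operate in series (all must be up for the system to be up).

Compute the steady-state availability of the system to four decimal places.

A(A) = MTBF/(MTBF+MTTR) = 157/(157+9.8) = 0.941247
A(B) = MTBF/(MTBF+MTTR) = 18037/(18037+29.2) = 0.998384
Series availability: 0.941247 × 0.998384 = 0.9397

0.9397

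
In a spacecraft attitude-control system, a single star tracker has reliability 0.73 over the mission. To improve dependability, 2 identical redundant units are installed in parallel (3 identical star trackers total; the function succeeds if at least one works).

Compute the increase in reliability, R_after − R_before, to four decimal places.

0.2503

R_before = 0.73
R_after = 1 − (1 − 0.73)^3 = 0.9803
ΔR = 0.9803 − 0.73 = 0.2503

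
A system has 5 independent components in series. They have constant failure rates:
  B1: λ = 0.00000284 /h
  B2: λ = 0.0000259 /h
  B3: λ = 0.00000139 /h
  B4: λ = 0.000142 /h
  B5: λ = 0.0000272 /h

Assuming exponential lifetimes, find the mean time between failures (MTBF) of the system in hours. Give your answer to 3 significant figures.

5020

Series of exponential components: λ_sys = Σ λ_i
λ_sys = 0.00000284 + 0.0000259 + 0.00000139 + 0.000142 + 0.0000272 = 1.9933e-04 /h
MTBF = 1 / λ_sys = 5020 h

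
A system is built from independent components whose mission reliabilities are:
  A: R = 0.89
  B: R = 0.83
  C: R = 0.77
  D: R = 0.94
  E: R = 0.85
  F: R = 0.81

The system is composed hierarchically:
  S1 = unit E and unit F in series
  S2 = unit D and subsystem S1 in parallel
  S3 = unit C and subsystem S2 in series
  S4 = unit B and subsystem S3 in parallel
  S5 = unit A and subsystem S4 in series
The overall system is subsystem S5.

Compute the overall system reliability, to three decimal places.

0.853

Series (E and F): 0.85000 × 0.81000 = 0.68850
Parallel (D and [0.68850]): 1 − (1 − 0.94000)(1 − 0.68850) = 0.98131
Series (C and [0.98131]): 0.77000 × 0.98131 = 0.75561
Parallel (B and [0.75561]): 1 − (1 − 0.83000)(1 − 0.75561) = 0.95845
Series (A and [0.95845]): 0.89000 × 0.95845 = 0.853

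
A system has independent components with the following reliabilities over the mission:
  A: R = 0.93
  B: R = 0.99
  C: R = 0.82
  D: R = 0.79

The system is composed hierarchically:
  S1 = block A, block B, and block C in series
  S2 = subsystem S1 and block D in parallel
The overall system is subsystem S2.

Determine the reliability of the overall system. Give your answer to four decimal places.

Series (A, B, and C): 0.930000 × 0.990000 × 0.820000 = 0.754974
Parallel ([0.754974] and D): 1 − (1 − 0.754974)(1 − 0.790000) = 0.9485

0.9485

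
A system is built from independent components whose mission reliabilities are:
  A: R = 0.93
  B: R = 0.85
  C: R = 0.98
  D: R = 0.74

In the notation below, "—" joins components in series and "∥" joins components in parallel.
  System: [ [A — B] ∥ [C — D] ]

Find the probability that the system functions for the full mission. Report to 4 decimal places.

Series (A and B): 0.930000 × 0.850000 = 0.790500
Series (C and D): 0.980000 × 0.740000 = 0.725200
Parallel ([0.790500] and [0.725200]): 1 − (1 − 0.790500)(1 − 0.725200) = 0.9424

0.9424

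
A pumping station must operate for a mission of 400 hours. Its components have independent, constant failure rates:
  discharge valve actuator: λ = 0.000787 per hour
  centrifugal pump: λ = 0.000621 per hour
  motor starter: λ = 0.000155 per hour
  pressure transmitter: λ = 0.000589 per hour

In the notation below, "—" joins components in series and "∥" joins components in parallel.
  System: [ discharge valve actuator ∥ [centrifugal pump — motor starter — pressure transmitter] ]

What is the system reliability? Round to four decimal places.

0.8864

R(discharge valve actuator) = exp(−0.000787 × 400) = 0.729935
R(centrifugal pump) = exp(−0.000621 × 400) = 0.780048
R(motor starter) = exp(−0.000155 × 400) = 0.939883
R(pressure transmitter) = exp(−0.000589 × 400) = 0.790097
Series (centrifugal pump, motor starter, and pressure transmitter): 0.780048 × 0.939883 × 0.790097 = 0.579263
Parallel (discharge valve actuator and [0.579263]): 1 − (1 − 0.729935)(1 − 0.579263) = 0.8864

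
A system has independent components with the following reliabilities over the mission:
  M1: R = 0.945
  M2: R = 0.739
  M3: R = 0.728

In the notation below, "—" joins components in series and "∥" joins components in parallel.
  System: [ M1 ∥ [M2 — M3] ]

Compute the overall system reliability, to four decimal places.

0.9746

Series (M2 and M3): 0.739000 × 0.728000 = 0.537992
Parallel (M1 and [0.537992]): 1 − (1 − 0.945000)(1 − 0.537992) = 0.9746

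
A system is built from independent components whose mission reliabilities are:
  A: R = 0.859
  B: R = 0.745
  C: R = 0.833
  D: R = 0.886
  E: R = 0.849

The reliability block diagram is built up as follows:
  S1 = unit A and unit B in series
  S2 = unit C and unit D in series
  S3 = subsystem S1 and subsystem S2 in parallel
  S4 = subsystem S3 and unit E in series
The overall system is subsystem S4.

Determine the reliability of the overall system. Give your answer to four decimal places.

0.7689

Series (A and B): 0.859000 × 0.745000 = 0.639955
Series (C and D): 0.833000 × 0.886000 = 0.738038
Parallel ([0.639955] and [0.738038]): 1 − (1 − 0.639955)(1 − 0.738038) = 0.905682
Series ([0.905682] and E): 0.905682 × 0.849000 = 0.7689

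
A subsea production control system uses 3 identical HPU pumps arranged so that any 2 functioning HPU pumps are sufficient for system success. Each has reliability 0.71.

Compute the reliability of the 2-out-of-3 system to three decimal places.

R = Σ_{i=2}^{3} C(3,i) p^i (1−p)^{3−i} with p = 0.71
C(3,2)·0.71^2·0.29^1 = 0.43857
C(3,3)·0.71^3·0.29^0 = 0.35791
Sum = 0.796

0.796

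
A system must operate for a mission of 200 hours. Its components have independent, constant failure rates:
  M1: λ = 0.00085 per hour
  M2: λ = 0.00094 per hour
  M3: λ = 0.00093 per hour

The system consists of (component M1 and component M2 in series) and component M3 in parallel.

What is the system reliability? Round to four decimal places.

0.9489

R(M1) = exp(−0.00085 × 200) = 0.843665
R(M2) = exp(−0.00094 × 200) = 0.828615
R(M3) = exp(−0.00093 × 200) = 0.830274
Series (M1 and M2): 0.843665 × 0.828615 = 0.699073
Parallel ([0.699073] and M3): 1 − (1 − 0.699073)(1 − 0.830274) = 0.9489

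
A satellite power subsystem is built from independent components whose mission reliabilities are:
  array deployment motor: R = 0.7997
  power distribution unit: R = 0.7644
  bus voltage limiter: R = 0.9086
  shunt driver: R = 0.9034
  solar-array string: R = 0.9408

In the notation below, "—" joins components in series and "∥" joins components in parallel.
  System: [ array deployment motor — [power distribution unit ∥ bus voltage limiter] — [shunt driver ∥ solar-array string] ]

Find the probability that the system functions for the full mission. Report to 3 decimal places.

Parallel (power distribution unit and bus voltage limiter): 1 − (1 − 0.76440)(1 − 0.90860) = 0.97847
Parallel (shunt driver and solar-array string): 1 − (1 − 0.90340)(1 − 0.94080) = 0.99428
Series (array deployment motor, [0.97847], and [0.99428]): 0.79970 × 0.97847 × 0.99428 = 0.778

0.778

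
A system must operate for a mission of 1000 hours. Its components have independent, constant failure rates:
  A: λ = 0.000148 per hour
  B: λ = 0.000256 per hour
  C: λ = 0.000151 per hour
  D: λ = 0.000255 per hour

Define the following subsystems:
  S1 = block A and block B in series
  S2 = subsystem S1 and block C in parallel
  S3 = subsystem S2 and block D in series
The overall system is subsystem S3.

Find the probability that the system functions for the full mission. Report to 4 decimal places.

0.7388

R(A) = exp(−0.000148 × 1000) = 0.862431
R(B) = exp(−0.000256 × 1000) = 0.774142
R(C) = exp(−0.000151 × 1000) = 0.859848
R(D) = exp(−0.000255 × 1000) = 0.774916
Series (A and B): 0.862431 × 0.774142 = 0.667644
Parallel ([0.667644] and C): 1 − (1 − 0.667644)(1 − 0.859848) = 0.953420
Series ([0.953420] and D): 0.953420 × 0.774916 = 0.7388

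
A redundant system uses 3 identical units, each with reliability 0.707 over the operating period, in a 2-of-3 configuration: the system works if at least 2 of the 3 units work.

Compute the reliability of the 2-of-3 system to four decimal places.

R = Σ_{i=2}^{3} C(3,i) p^i (1−p)^{3−i} with p = 0.707
C(3,2)·0.707^2·0.293^1 = 0.439367
C(3,3)·0.707^3·0.293^0 = 0.353393
Sum = 0.7928

0.7928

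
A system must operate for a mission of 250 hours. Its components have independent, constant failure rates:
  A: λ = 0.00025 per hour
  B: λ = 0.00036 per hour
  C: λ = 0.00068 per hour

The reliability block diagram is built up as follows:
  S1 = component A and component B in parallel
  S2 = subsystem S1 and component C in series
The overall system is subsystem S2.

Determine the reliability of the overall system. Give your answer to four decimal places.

0.8393

R(A) = exp(−0.00025 × 250) = 0.939413
R(B) = exp(−0.00036 × 250) = 0.913931
R(C) = exp(−0.00068 × 250) = 0.843665
Parallel (A and B): 1 − (1 − 0.939413)(1 − 0.913931) = 0.994785
Series ([0.994785] and C): 0.994785 × 0.843665 = 0.8393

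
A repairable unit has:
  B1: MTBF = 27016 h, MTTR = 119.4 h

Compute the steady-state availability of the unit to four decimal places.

0.9956

A(B1) = MTBF/(MTBF+MTTR) = 27016/(27016+119.4) = 0.9956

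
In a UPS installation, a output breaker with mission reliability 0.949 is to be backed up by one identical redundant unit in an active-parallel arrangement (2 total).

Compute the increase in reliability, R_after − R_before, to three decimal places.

0.048

R_before = 0.949
R_after = 1 − (1 − 0.949)^2 = 0.997
ΔR = 0.997 − 0.949 = 0.048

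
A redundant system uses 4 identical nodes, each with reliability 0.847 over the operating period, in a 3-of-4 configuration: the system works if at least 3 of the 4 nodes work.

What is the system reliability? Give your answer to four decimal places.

R = Σ_{i=3}^{4} C(4,i) p^i (1−p)^{4−i} with p = 0.847
C(4,3)·0.847^3·0.153^1 = 0.371879
C(4,4)·0.847^4·0.153^0 = 0.514676
Sum = 0.8866

0.8866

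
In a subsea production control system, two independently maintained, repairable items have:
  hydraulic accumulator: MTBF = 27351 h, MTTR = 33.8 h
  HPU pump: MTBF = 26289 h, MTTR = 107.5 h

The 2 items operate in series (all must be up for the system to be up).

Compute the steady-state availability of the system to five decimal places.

0.99470

A(hydraulic accumulator) = MTBF/(MTBF+MTTR) = 27351/(27351+33.8) = 0.998766
A(HPU pump) = MTBF/(MTBF+MTTR) = 26289/(26289+107.5) = 0.995927
Series availability: 0.998766 × 0.995927 = 0.99470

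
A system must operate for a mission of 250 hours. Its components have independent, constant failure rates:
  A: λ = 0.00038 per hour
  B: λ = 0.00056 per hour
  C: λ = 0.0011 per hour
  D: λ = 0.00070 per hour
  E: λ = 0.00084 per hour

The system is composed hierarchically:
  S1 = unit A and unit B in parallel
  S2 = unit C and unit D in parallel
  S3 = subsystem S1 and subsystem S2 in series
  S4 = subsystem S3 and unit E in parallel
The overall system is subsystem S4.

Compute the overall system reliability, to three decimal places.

0.991

R(A) = exp(−0.00038 × 250) = 0.90937
R(B) = exp(−0.00056 × 250) = 0.86936
R(C) = exp(−0.0011 × 250) = 0.75957
R(D) = exp(−0.00070 × 250) = 0.83946
R(E) = exp(−0.00084 × 250) = 0.81058
Parallel (A and B): 1 − (1 − 0.90937)(1 − 0.86936) = 0.98816
Parallel (C and D): 1 − (1 − 0.75957)(1 − 0.83946) = 0.96140
Series ([0.98816] and [0.96140]): 0.98816 × 0.96140 = 0.95002
Parallel ([0.95002] and E): 1 − (1 − 0.95002)(1 − 0.81058) = 0.991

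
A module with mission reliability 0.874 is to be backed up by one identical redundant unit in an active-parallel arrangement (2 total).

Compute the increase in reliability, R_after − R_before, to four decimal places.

0.1101

R_before = 0.874
R_after = 1 − (1 − 0.874)^2 = 0.9841
ΔR = 0.9841 − 0.874 = 0.1101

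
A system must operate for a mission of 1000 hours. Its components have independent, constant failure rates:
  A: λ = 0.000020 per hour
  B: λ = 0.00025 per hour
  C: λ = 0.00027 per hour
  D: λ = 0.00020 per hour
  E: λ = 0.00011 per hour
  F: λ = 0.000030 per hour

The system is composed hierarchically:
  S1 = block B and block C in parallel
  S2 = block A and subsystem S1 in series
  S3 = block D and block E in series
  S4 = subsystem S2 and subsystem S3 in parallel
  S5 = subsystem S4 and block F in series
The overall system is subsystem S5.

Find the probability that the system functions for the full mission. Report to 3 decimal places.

R(A) = exp(−0.000020 × 1000) = 0.98020
R(B) = exp(−0.00025 × 1000) = 0.77880
R(C) = exp(−0.00027 × 1000) = 0.76338
R(D) = exp(−0.00020 × 1000) = 0.81873
R(E) = exp(−0.00011 × 1000) = 0.89583
R(F) = exp(−0.000030 × 1000) = 0.97045
Parallel (B and C): 1 − (1 − 0.77880)(1 − 0.76338) = 0.94766
Series (A and [0.94766]): 0.98020 × 0.94766 = 0.92890
Series (D and E): 0.81873 × 0.89583 = 0.73344
Parallel ([0.92890] and [0.73344]): 1 − (1 − 0.92890)(1 − 0.73344) = 0.98105
Series ([0.98105] and F): 0.98105 × 0.97045 = 0.952

0.952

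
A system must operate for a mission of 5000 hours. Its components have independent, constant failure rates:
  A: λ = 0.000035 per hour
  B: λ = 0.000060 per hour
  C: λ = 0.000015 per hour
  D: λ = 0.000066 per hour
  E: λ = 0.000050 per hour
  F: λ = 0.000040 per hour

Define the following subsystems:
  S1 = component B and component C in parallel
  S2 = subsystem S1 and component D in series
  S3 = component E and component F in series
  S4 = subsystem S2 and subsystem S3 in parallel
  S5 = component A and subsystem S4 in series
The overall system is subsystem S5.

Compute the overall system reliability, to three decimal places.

R(A) = exp(−0.000035 × 5000) = 0.83946
R(B) = exp(−0.000060 × 5000) = 0.74082
R(C) = exp(−0.000015 × 5000) = 0.92774
R(D) = exp(−0.000066 × 5000) = 0.71892
R(E) = exp(−0.000050 × 5000) = 0.77880
R(F) = exp(−0.000040 × 5000) = 0.81873
Parallel (B and C): 1 − (1 − 0.74082)(1 − 0.92774) = 0.98127
Series ([0.98127] and D): 0.98127 × 0.71892 = 0.70545
Series (E and F): 0.77880 × 0.81873 = 0.63763
Parallel ([0.70545] and [0.63763]): 1 − (1 − 0.70545)(1 − 0.63763) = 0.89326
Series (A and [0.89326]): 0.83946 × 0.89326 = 0.750

0.750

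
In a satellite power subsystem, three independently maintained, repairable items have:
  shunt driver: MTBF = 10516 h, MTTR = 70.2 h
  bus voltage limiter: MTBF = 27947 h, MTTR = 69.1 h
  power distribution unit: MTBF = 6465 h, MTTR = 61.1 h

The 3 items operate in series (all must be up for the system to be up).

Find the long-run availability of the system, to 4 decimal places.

0.9816

A(shunt driver) = MTBF/(MTBF+MTTR) = 10516/(10516+70.2) = 0.993369
A(bus voltage limiter) = MTBF/(MTBF+MTTR) = 27947/(27947+69.1) = 0.997534
A(power distribution unit) = MTBF/(MTBF+MTTR) = 6465/(6465+61.1) = 0.990638
Series availability: 0.993369 × 0.997534 × 0.990638 = 0.9816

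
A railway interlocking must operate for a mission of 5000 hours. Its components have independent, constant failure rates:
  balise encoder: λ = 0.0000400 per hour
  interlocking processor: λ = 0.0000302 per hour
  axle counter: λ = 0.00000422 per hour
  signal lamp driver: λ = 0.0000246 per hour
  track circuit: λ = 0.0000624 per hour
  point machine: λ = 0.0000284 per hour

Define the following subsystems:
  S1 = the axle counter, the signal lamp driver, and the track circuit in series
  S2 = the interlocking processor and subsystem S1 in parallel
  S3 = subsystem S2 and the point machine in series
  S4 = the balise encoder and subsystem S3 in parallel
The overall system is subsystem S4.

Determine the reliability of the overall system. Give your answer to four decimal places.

0.9679

R(balise encoder) = exp(−0.0000400 × 5000) = 0.818731
R(interlocking processor) = exp(−0.0000302 × 5000) = 0.859848
R(axle counter) = exp(−0.00000422 × 5000) = 0.979121
R(signal lamp driver) = exp(−0.0000246 × 5000) = 0.884264
R(track circuit) = exp(−0.0000624 × 5000) = 0.731982
R(point machine) = exp(−0.0000284 × 5000) = 0.867621
Series (axle counter, signal lamp driver, and track circuit): 0.979121 × 0.884264 × 0.731982 = 0.633751
Parallel (interlocking processor and [0.633751]): 1 − (1 − 0.859848)(1 − 0.633751) = 0.948669
Series ([0.948669] and point machine): 0.948669 × 0.867621 = 0.823085
Parallel (balise encoder and [0.823085]): 1 − (1 − 0.818731)(1 − 0.823085) = 0.9679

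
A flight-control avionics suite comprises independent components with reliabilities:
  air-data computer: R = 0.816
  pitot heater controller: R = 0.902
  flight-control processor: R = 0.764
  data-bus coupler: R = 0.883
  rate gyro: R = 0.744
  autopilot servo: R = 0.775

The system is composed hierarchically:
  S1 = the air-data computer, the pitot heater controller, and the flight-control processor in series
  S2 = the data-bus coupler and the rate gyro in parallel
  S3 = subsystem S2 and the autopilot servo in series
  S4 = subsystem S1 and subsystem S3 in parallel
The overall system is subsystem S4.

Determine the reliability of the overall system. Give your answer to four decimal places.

0.8914

Series (air-data computer, pitot heater controller, and flight-control processor): 0.816000 × 0.902000 × 0.764000 = 0.562328
Parallel (data-bus coupler and rate gyro): 1 − (1 − 0.883000)(1 − 0.744000) = 0.970048
Series ([0.970048] and autopilot servo): 0.970048 × 0.775000 = 0.751787
Parallel ([0.562328] and [0.751787]): 1 − (1 − 0.562328)(1 − 0.751787) = 0.8914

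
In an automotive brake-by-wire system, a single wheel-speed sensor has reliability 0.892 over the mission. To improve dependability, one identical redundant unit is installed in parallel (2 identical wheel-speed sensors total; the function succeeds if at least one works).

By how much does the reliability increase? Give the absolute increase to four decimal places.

0.0963

R_before = 0.892
R_after = 1 − (1 − 0.892)^2 = 0.9883
ΔR = 0.9883 − 0.892 = 0.0963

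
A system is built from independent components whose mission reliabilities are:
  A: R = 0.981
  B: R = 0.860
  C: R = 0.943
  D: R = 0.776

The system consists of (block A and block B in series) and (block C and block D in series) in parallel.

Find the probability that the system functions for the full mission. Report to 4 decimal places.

Series (A and B): 0.981000 × 0.860000 = 0.843660
Series (C and D): 0.943000 × 0.776000 = 0.731768
Parallel ([0.843660] and [0.731768]): 1 − (1 − 0.843660)(1 − 0.731768) = 0.9581

0.9581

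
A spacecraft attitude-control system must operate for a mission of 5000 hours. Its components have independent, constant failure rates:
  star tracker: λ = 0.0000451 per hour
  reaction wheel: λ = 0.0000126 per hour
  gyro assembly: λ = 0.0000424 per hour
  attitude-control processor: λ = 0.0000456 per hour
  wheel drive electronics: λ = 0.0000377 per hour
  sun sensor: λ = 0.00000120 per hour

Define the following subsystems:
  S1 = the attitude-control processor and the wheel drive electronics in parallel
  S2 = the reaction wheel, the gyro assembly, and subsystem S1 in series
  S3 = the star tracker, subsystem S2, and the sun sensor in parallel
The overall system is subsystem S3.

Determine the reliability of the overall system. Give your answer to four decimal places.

0.9997

R(star tracker) = exp(−0.0000451 × 5000) = 0.798117
R(reaction wheel) = exp(−0.0000126 × 5000) = 0.938943
R(gyro assembly) = exp(−0.0000424 × 5000) = 0.808965
R(attitude-control processor) = exp(−0.0000456 × 5000) = 0.796124
R(wheel drive electronics) = exp(−0.0000377 × 5000) = 0.828201
R(sun sensor) = exp(−0.00000120 × 5000) = 0.994018
Parallel (attitude-control processor and wheel drive electronics): 1 − (1 − 0.796124)(1 − 0.828201) = 0.964974
Series (reaction wheel, gyro assembly, and [0.964974]): 0.938943 × 0.808965 × 0.964974 = 0.732967
Parallel (star tracker, [0.732967], and sun sensor): 1 − (1 − 0.798117)(1 − 0.732967)(1 − 0.994018) = 0.9997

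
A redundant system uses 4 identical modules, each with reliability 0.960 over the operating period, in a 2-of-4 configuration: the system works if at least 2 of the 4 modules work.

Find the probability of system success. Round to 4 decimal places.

R = Σ_{i=2}^{4} C(4,i) p^i (1−p)^{4−i} with p = 0.960
C(4,2)·0.960^2·0.040^2 = 0.008847
C(4,3)·0.960^3·0.040^1 = 0.141558
C(4,4)·0.960^4·0.040^0 = 0.849347
Sum = 0.9998

0.9998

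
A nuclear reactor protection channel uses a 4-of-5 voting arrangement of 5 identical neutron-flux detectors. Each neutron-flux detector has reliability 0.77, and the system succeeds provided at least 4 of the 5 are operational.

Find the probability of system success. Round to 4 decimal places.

0.6749

R = Σ_{i=4}^{5} C(5,i) p^i (1−p)^{5−i} with p = 0.77
C(5,4)·0.77^4·0.23^1 = 0.404260
C(5,5)·0.77^5·0.23^0 = 0.270678
Sum = 0.6749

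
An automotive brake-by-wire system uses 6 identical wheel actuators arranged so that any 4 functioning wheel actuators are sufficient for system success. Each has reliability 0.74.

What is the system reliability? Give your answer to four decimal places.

0.8144

R = Σ_{i=4}^{6} C(6,i) p^i (1−p)^{6−i} with p = 0.74
C(6,4)·0.74^4·0.26^2 = 0.304064
C(6,5)·0.74^5·0.26^1 = 0.346165
C(6,6)·0.74^6·0.26^0 = 0.164206
Sum = 0.8144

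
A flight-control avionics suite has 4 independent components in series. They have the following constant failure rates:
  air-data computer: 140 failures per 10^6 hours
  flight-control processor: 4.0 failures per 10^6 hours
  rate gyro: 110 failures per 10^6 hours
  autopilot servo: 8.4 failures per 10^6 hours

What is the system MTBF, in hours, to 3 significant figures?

3810

Series of exponential components: λ_sys = Σ λ_i
λ_sys = 0.00014 + 0.0000040 + 0.00011 + 0.0000084 = 2.6240e-04 /h
MTBF = 1 / λ_sys = 3810 h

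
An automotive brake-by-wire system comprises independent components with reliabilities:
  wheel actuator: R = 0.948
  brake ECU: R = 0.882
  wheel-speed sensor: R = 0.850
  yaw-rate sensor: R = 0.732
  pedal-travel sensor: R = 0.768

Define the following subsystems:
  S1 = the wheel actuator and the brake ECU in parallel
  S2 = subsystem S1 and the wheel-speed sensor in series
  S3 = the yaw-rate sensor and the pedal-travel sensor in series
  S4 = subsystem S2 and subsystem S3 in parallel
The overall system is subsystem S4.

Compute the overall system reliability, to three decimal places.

0.932

Parallel (wheel actuator and brake ECU): 1 − (1 − 0.94800)(1 − 0.88200) = 0.99386
Series ([0.99386] and wheel-speed sensor): 0.99386 × 0.85000 = 0.84478
Series (yaw-rate sensor and pedal-travel sensor): 0.73200 × 0.76800 = 0.56218
Parallel ([0.84478] and [0.56218]): 1 − (1 − 0.84478)(1 − 0.56218) = 0.932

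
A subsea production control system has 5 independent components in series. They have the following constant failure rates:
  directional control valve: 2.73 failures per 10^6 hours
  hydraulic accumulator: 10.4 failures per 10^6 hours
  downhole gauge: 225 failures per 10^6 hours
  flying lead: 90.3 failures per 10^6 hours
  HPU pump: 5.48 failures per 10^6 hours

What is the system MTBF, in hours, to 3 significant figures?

Series of exponential components: λ_sys = Σ λ_i
λ_sys = 0.00000273 + 0.0000104 + 0.000225 + 0.0000903 + 0.00000548 = 3.3391e-04 /h
MTBF = 1 / λ_sys = 2990 h

2990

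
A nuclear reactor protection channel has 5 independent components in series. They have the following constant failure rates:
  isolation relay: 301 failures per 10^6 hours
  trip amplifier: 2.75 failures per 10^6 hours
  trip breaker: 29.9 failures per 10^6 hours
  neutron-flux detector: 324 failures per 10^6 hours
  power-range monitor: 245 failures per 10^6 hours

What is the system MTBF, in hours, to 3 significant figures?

1110

Series of exponential components: λ_sys = Σ λ_i
λ_sys = 0.000301 + 0.00000275 + 0.0000299 + 0.000324 + 0.000245 = 9.0265e-04 /h
MTBF = 1 / λ_sys = 1110 h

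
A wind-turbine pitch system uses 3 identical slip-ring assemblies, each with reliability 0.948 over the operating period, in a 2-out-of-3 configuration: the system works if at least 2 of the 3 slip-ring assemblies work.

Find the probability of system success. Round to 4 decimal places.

R = Σ_{i=2}^{3} C(3,i) p^i (1−p)^{3−i} with p = 0.948
C(3,2)·0.948^2·0.052^1 = 0.140198
C(3,3)·0.948^3·0.052^0 = 0.851971
Sum = 0.9922

0.9922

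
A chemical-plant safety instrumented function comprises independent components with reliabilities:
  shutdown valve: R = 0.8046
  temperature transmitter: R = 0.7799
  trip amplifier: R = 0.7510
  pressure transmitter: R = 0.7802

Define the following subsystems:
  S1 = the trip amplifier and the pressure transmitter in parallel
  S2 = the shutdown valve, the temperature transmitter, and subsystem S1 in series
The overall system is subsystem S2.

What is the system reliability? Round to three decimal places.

0.593

Parallel (trip amplifier and pressure transmitter): 1 − (1 − 0.75100)(1 − 0.78020) = 0.94527
Series (shutdown valve, temperature transmitter, and [0.94527]): 0.80460 × 0.77990 × 0.94527 = 0.593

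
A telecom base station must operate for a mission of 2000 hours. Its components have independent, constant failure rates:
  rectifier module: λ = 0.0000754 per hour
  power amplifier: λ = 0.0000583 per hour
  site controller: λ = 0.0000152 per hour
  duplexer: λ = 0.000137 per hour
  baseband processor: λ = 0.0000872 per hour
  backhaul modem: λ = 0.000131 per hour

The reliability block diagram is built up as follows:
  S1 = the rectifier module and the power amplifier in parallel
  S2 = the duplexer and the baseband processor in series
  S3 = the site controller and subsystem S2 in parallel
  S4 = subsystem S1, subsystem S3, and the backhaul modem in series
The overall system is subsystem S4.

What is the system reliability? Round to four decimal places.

0.7495

R(rectifier module) = exp(−0.0000754 × 2000) = 0.860020
R(power amplifier) = exp(−0.0000583 × 2000) = 0.889941
R(site controller) = exp(−0.0000152 × 2000) = 0.970057
R(duplexer) = exp(−0.000137 × 2000) = 0.760332
R(baseband processor) = exp(−0.0000872 × 2000) = 0.839961
R(backhaul modem) = exp(−0.000131 × 2000) = 0.769511
Parallel (rectifier module and power amplifier): 1 − (1 − 0.860020)(1 − 0.889941) = 0.984594
Series (duplexer and baseband processor): 0.760332 × 0.839961 = 0.638649
Parallel (site controller and [0.638649]): 1 − (1 − 0.970057)(1 − 0.638649) = 0.989180
Series ([0.984594], [0.989180], and backhaul modem): 0.984594 × 0.989180 × 0.769511 = 0.7495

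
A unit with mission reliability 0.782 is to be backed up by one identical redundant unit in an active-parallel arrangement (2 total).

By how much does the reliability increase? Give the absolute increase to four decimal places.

R_before = 0.782
R_after = 1 − (1 − 0.782)^2 = 0.9525
ΔR = 0.9525 − 0.782 = 0.1705

0.1705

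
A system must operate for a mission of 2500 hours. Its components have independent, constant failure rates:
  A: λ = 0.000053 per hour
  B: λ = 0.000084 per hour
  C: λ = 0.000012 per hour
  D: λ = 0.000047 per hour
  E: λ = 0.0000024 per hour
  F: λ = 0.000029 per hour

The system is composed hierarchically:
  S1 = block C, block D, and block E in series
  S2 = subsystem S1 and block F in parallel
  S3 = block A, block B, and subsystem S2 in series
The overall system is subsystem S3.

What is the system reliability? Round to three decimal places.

0.703

R(A) = exp(−0.000053 × 2500) = 0.87590
R(B) = exp(−0.000084 × 2500) = 0.81058
R(C) = exp(−0.000012 × 2500) = 0.97045
R(D) = exp(−0.000047 × 2500) = 0.88914
R(E) = exp(−0.0000024 × 2500) = 0.99402
R(F) = exp(−0.000029 × 2500) = 0.93007
Series (C, D, and E): 0.97045 × 0.88914 × 0.99402 = 0.85771
Parallel ([0.85771] and F): 1 − (1 − 0.85771)(1 − 0.93007) = 0.99005
Series (A, B, and [0.99005]): 0.87590 × 0.81058 × 0.99005 = 0.703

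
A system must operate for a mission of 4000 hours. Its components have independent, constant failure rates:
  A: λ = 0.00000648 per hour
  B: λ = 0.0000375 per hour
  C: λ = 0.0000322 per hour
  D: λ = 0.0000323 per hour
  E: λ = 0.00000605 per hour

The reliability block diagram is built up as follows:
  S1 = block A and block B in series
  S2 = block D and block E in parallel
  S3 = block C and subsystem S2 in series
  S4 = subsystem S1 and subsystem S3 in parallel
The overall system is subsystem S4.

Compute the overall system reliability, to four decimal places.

R(A) = exp(−0.00000648 × 4000) = 0.974413
R(B) = exp(−0.0000375 × 4000) = 0.860708
R(C) = exp(−0.0000322 × 4000) = 0.879150
R(D) = exp(−0.0000323 × 4000) = 0.878798
R(E) = exp(−0.00000605 × 4000) = 0.976090
Series (A and B): 0.974413 × 0.860708 = 0.838685
Parallel (D and E): 1 − (1 − 0.878798)(1 − 0.976090) = 0.997102
Series (C and [0.997102]): 0.879150 × 0.997102 = 0.876602
Parallel ([0.838685] and [0.876602]): 1 − (1 − 0.838685)(1 − 0.876602) = 0.9801

0.9801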